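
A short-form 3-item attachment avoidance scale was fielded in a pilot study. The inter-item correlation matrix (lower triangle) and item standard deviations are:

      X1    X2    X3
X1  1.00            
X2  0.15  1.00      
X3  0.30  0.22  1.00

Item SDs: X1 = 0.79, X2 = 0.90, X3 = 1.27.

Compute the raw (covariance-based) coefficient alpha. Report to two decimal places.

α = 0.45

Σσ²ᵢ = 0.79² + 0.90² + 1.27² = 3.0470
Covariances σ_ij = r_ij · s_i · s_j:
  σ(X1,X2) = 0.15 × 0.79 × 0.90 = 0.1066
  σ(X1,X3) = 0.30 × 0.79 × 1.27 = 0.3010
  σ(X2,X3) = 0.22 × 0.90 × 1.27 = 0.2515
σ²_T = Σσ²ᵢ + 2·Σσ_ij = 3.0470 + 2 × 0.6591 = 4.3652
α = (3/2)·(1 − 3.0470/4.3652) = 0.45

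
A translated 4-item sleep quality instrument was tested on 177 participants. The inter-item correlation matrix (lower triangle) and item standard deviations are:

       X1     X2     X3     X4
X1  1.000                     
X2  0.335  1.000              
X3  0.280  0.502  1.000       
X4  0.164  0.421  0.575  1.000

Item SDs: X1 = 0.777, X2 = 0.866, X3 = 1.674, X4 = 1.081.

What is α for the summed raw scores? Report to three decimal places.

α = 0.694

Σσ²ᵢ = 0.777² + 0.866² + 1.674² + 1.081² = 5.3245
Covariances σ_ij = r_ij · s_i · s_j:
  σ(X1,X2) = 0.335 × 0.777 × 0.866 = 0.2254
  σ(X1,X3) = 0.280 × 0.777 × 1.674 = 0.3642
  σ(X1,X4) = 0.164 × 0.777 × 1.081 = 0.1377
  σ(X2,X3) = 0.502 × 0.866 × 1.674 = 0.7277
  σ(X2,X4) = 0.421 × 0.866 × 1.081 = 0.3941
  σ(X3,X4) = 0.575 × 1.674 × 1.081 = 1.0405
σ²_T = Σσ²ᵢ + 2·Σσ_ij = 5.3245 + 2 × 2.8896 = 11.1037
α = (4/3)·(1 − 5.3245/11.1037) = 0.694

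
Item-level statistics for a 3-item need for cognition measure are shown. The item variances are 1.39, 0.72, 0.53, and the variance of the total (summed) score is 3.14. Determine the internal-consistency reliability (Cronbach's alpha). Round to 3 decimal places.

Σσ²ᵢ = 1.39 + 0.72 + 0.53 = 2.64
α = (k/(k−1))·(1 − Σσ²ᵢ/σ²_T) = (3/2)·(1 − 2.64/3.14) = 0.239

α = 0.239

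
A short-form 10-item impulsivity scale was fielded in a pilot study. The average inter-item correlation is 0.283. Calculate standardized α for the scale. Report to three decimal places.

Standardized α = k·r̄ / (1 + (k−1)·r̄) = 10 × 0.283 / (1 + 9 × 0.283)
  = 2.8300 / 3.5470 = 0.798

α = 0.798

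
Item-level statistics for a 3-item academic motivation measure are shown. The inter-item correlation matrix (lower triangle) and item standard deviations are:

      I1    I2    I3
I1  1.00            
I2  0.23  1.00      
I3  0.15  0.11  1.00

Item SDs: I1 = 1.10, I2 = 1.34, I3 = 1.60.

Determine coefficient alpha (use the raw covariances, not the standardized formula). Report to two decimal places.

Σσ²ᵢ = 1.10² + 1.34² + 1.60² = 5.5656
Covariances σ_ij = r_ij · s_i · s_j:
  σ(I1,I2) = 0.23 × 1.10 × 1.34 = 0.3390
  σ(I1,I3) = 0.15 × 1.10 × 1.60 = 0.2640
  σ(I2,I3) = 0.11 × 1.34 × 1.60 = 0.2358
σ²_T = Σσ²ᵢ + 2·Σσ_ij = 5.5656 + 2 × 0.8388 = 7.2432
α = (3/2)·(1 − 5.5656/7.2432) = 0.35

α = 0.35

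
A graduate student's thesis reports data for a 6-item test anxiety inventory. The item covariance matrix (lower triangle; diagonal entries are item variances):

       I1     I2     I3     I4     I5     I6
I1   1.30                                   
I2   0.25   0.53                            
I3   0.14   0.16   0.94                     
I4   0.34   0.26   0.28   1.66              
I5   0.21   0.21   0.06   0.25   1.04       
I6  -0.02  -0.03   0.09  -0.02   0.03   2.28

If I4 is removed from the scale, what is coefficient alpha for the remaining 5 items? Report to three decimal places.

α = 0.332

Remaining items: I1, I2, I3, I5, I6 (k = 5).
ΣVar(i) = 1.30 + 0.53 + 0.94 + 1.04 + 2.28 = 6.09
total variance = 6.09 + 2 × 1.10 = 8.29
α (item deleted) = (5/4)·(1 − 6.09/8.29) = 0.332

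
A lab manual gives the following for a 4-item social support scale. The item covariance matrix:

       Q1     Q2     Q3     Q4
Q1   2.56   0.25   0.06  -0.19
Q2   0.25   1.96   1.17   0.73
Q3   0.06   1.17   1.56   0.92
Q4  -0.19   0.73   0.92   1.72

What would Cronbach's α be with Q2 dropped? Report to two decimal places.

α = 0.32

Remaining items: Q1, Q3, Q4 (k = 3).
Σσᵢ² = 2.56 + 1.56 + 1.72 = 5.84
total variance = 5.84 + 2 × 0.79 = 7.42
α (item deleted) = (3/2)·(1 − 5.84/7.42) = 0.32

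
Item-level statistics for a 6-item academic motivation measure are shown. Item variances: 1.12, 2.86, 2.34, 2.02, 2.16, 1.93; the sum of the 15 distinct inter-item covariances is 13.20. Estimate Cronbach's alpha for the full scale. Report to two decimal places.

Cronbach's alpha = 0.82

sum of item variances = 1.12 + 2.86 + 2.34 + 2.02 + 2.16 + 1.93 = 12.43
Sum of distinct covariances = 13.20
σ²_total = sum of item variances + 2·Σcov = 12.43 + 2 × 13.20 = 38.83
α = (6/5)·(1 − 12.43/38.83) = 0.82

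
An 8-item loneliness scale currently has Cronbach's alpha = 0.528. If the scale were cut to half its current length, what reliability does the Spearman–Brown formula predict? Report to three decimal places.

predicted reliability = 0.359

Length factor m = 1/2
α' = m·α / (1 − (1−m)·α)
   = 1/2 × 0.528 / (1 − (1 − 1/2) × 0.528)
   = 0.2640 / 0.7360 = 0.359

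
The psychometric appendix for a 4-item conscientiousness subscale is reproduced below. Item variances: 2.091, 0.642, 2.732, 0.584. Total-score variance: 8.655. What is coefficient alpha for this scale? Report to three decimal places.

Σσᵢ² = 2.091 + 0.642 + 2.732 + 0.584 = 6.049
α = (k/(k−1))·(1 − Σσᵢ²/total variance) = (4/3)·(1 − 6.049/8.655) = 0.401

α = 0.401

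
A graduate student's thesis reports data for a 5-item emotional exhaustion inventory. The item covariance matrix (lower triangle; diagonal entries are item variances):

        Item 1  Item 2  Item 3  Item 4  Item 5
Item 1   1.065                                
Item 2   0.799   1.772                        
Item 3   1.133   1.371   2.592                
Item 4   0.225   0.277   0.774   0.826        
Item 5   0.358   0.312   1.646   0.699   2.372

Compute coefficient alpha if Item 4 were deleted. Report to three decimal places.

Remaining items: Item 1, Item 2, Item 3, Item 5 (k = 4).
Σσᵢ² = 1.065 + 1.772 + 2.592 + 2.372 = 7.801
σ²_total = 7.801 + 2 × 5.619 = 19.039
α (item deleted) = (4/3)·(1 − 7.801/19.039) = 0.787

α = 0.787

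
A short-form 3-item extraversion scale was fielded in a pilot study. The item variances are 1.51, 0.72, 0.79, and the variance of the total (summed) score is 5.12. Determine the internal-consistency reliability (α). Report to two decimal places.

Σσᵢ² = 1.51 + 0.72 + 0.79 = 3.02
α = (k/(k−1))·(1 − Σσᵢ²/Var(T)) = (3/2)·(1 − 3.02/5.12) = 0.62

α = 0.62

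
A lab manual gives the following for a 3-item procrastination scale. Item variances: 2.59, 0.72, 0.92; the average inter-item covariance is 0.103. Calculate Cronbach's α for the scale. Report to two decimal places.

α = 0.19

Σσ²ᵢ = 2.59 + 0.72 + 0.92 = 4.23
Sum of the 3 distinct covariances = 3 × 0.103 = 0.309
σ²_total = Σσ²ᵢ + 2·Σcov = 4.23 + 2 × 0.309 = 4.848
α = (3/2)·(1 − 4.23/4.848) = 0.19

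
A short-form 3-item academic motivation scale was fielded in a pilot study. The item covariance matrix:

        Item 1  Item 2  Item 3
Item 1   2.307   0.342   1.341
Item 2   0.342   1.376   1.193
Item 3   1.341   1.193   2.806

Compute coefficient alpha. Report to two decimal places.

sum of item variances = 2.307 + 1.376 + 2.806 = 6.489
Σ_{i<j} σ_ij = 2.876
σ²_T = 6.489 + 2 × 2.876 = 12.241
α = (k/(k−1))·(1 − sum of item variances/σ²_T) = (3/2)·(1 − 6.489/12.241) = 0.70

α = 0.70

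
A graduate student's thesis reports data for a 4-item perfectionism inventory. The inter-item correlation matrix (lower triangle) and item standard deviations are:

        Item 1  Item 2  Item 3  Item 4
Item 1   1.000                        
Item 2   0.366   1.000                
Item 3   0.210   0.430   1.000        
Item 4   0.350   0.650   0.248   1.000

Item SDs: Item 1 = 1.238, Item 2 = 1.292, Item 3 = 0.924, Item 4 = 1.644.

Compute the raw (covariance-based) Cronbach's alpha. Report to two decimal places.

α = 0.71

Σσ²ᵢ = 1.238² + 1.292² + 0.924² + 1.644² = 6.7584
Covariances σ_ij = r_ij · s_i · s_j:
  σ(Item 1,Item 2) = 0.366 × 1.238 × 1.292 = 0.5854
  σ(Item 1,Item 3) = 0.210 × 1.238 × 0.924 = 0.2402
  σ(Item 1,Item 4) = 0.350 × 1.238 × 1.644 = 0.7123
  σ(Item 2,Item 3) = 0.430 × 1.292 × 0.924 = 0.5133
  σ(Item 2,Item 4) = 0.650 × 1.292 × 1.644 = 1.3806
  σ(Item 3,Item 4) = 0.248 × 0.924 × 1.644 = 0.3767
σ²_T = Σσ²ᵢ + 2·Σσ_ij = 6.7584 + 2 × 3.8085 = 14.3754
α = (4/3)·(1 − 6.7584/14.3754) = 0.71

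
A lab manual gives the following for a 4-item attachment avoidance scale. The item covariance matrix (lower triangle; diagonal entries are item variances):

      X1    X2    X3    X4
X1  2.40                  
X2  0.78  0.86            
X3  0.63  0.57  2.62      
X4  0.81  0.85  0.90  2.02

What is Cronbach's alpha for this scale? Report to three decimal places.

α = 0.713

Σσ²ᵢ = 2.40 + 0.86 + 2.62 + 2.02 = 7.90
Σ_{i<j} σ_ij = 4.54
total variance = 7.90 + 2 × 4.54 = 16.98
α = (k/(k−1))·(1 − Σσ²ᵢ/total variance) = (4/3)·(1 − 7.90/16.98) = 0.713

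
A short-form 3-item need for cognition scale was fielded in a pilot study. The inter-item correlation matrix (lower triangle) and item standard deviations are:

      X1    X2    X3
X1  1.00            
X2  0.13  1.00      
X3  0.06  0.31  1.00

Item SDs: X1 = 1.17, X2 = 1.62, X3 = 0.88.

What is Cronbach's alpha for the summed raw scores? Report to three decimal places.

α = 0.359

Σσ²ᵢ = 1.17² + 1.62² + 0.88² = 4.7677
Covariances σ_ij = r_ij · s_i · s_j:
  σ(X1,X2) = 0.13 × 1.17 × 1.62 = 0.2464
  σ(X1,X3) = 0.06 × 1.17 × 0.88 = 0.0618
  σ(X2,X3) = 0.31 × 1.62 × 0.88 = 0.4419
σ²_T = Σσ²ᵢ + 2·Σσ_ij = 4.7677 + 2 × 0.7501 = 6.2679
α = (3/2)·(1 − 4.7677/6.2679) = 0.359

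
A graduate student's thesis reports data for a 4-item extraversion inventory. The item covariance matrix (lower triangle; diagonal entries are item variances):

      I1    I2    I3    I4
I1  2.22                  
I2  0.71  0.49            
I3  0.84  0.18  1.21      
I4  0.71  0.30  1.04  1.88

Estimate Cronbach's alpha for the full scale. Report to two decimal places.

Σσ²ᵢ = 2.22 + 0.49 + 1.21 + 1.88 = 5.80
Σ_{i<j} σ_ij = 3.78
Var(T) = 5.80 + 2 × 3.78 = 13.36
α = (k/(k−1))·(1 − Σσ²ᵢ/Var(T)) = (4/3)·(1 − 5.80/13.36) = 0.75

Cronbach's alpha = 0.75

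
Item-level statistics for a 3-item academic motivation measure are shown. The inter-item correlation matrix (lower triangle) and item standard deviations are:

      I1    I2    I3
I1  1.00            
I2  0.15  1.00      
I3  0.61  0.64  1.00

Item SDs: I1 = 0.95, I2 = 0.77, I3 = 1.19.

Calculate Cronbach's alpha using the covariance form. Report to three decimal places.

Σσ²ᵢ = 0.95² + 0.77² + 1.19² = 2.9115
Covariances σ_ij = r_ij · s_i · s_j:
  σ(I1,I2) = 0.15 × 0.95 × 0.77 = 0.1097
  σ(I1,I3) = 0.61 × 0.95 × 1.19 = 0.6896
  σ(I2,I3) = 0.64 × 0.77 × 1.19 = 0.5864
σ²_T = Σσ²ᵢ + 2·Σσ_ij = 2.9115 + 2 × 1.3857 = 5.6829
α = (3/2)·(1 − 2.9115/5.6829) = 0.732

Cronbach's alpha = 0.732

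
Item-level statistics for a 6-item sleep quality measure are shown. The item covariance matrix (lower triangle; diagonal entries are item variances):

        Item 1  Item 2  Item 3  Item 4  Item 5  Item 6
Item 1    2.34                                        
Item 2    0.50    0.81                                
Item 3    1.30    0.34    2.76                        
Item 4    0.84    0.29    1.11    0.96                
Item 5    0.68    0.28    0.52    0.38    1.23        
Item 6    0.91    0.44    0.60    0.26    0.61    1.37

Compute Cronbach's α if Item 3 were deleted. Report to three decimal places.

Cronbach's α = 0.759

Remaining items: Item 1, Item 2, Item 4, Item 5, Item 6 (k = 5).
Σσ²ᵢ = 2.34 + 0.81 + 0.96 + 1.23 + 1.37 = 6.71
Var(T) = 6.71 + 2 × 5.19 = 17.09
α (item deleted) = (5/4)·(1 − 6.71/17.09) = 0.759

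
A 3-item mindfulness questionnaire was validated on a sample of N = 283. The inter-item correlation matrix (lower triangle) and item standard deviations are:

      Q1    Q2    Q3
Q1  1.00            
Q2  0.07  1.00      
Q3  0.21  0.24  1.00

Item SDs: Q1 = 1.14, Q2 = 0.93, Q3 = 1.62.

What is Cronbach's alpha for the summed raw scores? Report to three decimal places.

Cronbach's alpha = 0.384

Σσ²ᵢ = 1.14² + 0.93² + 1.62² = 4.7889
Covariances σ_ij = r_ij · s_i · s_j:
  σ(Q1,Q2) = 0.07 × 1.14 × 0.93 = 0.0742
  σ(Q1,Q3) = 0.21 × 1.14 × 1.62 = 0.3878
  σ(Q2,Q3) = 0.24 × 0.93 × 1.62 = 0.3616
σ²_T = Σσ²ᵢ + 2·Σσ_ij = 4.7889 + 2 × 0.8236 = 6.4361
α = (3/2)·(1 − 4.7889/6.4361) = 0.384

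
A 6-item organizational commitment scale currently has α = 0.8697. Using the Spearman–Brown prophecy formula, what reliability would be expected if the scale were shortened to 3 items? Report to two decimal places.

predicted reliability = 0.77

Length factor m = 3/6 = 0.5000
α' = m·α / (1 − (1−m)·α)
   = 3/6 × 0.8697 / (1 − (1 − 3/6) × 0.8697)
   = 0.4349 / 0.5652 = 0.77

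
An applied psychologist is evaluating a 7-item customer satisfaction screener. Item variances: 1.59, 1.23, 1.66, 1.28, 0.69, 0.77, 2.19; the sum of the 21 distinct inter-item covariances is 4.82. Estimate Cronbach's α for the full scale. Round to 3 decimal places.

Cronbach's α = 0.590

sum of item variances = 1.59 + 1.23 + 1.66 + 1.28 + 0.69 + 0.77 + 2.19 = 9.41
Sum of distinct covariances = 4.82
total variance = sum of item variances + 2·Σcov = 9.41 + 2 × 4.82 = 19.05
α = (7/6)·(1 − 9.41/19.05) = 0.590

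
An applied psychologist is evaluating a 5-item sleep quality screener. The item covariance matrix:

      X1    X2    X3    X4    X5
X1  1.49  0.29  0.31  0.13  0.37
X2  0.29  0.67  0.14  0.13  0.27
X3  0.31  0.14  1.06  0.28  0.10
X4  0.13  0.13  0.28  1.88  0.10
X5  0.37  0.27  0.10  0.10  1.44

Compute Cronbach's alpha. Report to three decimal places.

Cronbach's alpha = 0.492

ΣVar(i) = 1.49 + 0.67 + 1.06 + 1.88 + 1.44 = 6.54
Sum of off-diagonal covariances = 2.12
Var(T) = 6.54 + 2 × 2.12 = 10.78
α = (k/(k−1))·(1 − ΣVar(i)/Var(T)) = (5/4)·(1 − 6.54/10.78) = 0.492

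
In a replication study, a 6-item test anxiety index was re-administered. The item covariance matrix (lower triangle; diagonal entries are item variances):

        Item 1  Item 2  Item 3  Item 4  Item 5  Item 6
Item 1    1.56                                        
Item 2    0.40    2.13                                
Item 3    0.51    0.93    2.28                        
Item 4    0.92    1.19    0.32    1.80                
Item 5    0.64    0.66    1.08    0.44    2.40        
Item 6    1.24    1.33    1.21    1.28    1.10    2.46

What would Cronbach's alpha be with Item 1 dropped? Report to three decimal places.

Cronbach's alpha = 0.791

Remaining items: Item 2, Item 3, Item 4, Item 5, Item 6 (k = 5).
Σσ²ᵢ = 2.13 + 2.28 + 1.80 + 2.40 + 2.46 = 11.07
σ²_total = 11.07 + 2 × 9.54 = 30.15
α (item deleted) = (5/4)·(1 − 11.07/30.15) = 0.791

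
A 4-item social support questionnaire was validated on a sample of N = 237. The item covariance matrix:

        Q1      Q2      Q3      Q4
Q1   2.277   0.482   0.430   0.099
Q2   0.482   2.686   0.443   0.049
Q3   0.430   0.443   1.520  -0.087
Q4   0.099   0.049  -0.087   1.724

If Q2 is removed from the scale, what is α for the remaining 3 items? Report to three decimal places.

Remaining items: Q1, Q3, Q4 (k = 3).
sum of item variances = 2.277 + 1.520 + 1.724 = 5.521
total variance = 5.521 + 2 × 0.442 = 6.405
α (item deleted) = (3/2)·(1 − 5.521/6.405) = 0.207

α = 0.207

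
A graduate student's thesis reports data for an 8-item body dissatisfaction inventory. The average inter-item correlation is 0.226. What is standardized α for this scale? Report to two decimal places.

α = 0.70

Standardized α = k·r̄ / (1 + (k−1)·r̄) = 8 × 0.226 / (1 + 7 × 0.226)
  = 1.8080 / 2.5820 = 0.70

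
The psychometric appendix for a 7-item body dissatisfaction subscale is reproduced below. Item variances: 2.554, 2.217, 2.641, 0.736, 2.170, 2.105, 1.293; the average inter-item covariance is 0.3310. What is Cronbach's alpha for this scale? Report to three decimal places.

α = 0.587

sum of item variances = 2.554 + 2.217 + 2.641 + 0.736 + 2.170 + 2.105 + 1.293 = 13.716
Sum of the 21 distinct covariances = 21 × 0.3310 = 6.9510
σ²_T = sum of item variances + 2·Σcov = 13.716 + 2 × 6.9510 = 27.6180
α = (7/6)·(1 − 13.716/27.6180) = 0.587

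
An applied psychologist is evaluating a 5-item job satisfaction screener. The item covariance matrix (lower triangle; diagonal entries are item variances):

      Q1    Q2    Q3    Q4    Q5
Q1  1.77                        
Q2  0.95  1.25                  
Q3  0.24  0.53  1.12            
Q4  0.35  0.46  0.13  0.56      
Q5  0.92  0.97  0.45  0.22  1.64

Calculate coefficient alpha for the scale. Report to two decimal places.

α = 0.78

Σσ²ᵢ = 1.77 + 1.25 + 1.12 + 0.56 + 1.64 = 6.34
Sum of the distinct covariances = 5.22
σ²_T = 6.34 + 2 × 5.22 = 16.78
α = (k/(k−1))·(1 − Σσ²ᵢ/σ²_T) = (5/4)·(1 − 6.34/16.78) = 0.78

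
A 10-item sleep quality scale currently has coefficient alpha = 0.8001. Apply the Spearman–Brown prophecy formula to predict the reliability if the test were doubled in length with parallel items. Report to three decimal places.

Length factor m = 2
α' = m·α / (1 + (m−1)·α)
   = 2 × 0.8001 / (1 + (2 − 1) × 0.8001)
   = 1.6002 / 1.8001 = 0.889

predicted reliability = 0.889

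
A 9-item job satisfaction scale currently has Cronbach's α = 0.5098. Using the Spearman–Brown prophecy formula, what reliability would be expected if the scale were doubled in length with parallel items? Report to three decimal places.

predicted reliability = 0.675

Length factor m = 2
α' = m·α / (1 + (m−1)·α)
   = 2 × 0.5098 / (1 + (2 − 1) × 0.5098)
   = 1.0196 / 1.5098 = 0.675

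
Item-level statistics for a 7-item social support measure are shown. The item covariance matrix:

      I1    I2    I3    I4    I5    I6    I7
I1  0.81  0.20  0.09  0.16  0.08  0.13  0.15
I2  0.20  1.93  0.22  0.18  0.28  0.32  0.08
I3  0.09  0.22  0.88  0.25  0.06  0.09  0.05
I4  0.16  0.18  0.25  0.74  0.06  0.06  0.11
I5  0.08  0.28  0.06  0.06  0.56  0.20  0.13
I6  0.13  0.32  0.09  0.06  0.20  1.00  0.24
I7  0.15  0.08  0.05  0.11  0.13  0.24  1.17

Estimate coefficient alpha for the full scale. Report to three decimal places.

α = 0.548

Σσ²ᵢ = 0.81 + 1.93 + 0.88 + 0.74 + 0.56 + 1.00 + 1.17 = 7.09
Σ_{i<j} σ_ij = 3.14
total variance = 7.09 + 2 × 3.14 = 13.37
α = (k/(k−1))·(1 − Σσ²ᵢ/total variance) = (7/6)·(1 − 7.09/13.37) = 0.548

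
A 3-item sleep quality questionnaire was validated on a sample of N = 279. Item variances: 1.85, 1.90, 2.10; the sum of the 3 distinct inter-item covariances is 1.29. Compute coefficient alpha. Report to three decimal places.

α = 0.459

ΣVar(i) = 1.85 + 1.90 + 2.10 = 5.85
Sum of distinct covariances = 1.29
Var(T) = ΣVar(i) + 2·Σcov = 5.85 + 2 × 1.29 = 8.43
α = (3/2)·(1 − 5.85/8.43) = 0.459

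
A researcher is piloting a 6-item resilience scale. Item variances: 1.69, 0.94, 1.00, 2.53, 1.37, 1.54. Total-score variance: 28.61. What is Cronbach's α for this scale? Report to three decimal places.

ΣVar(i) = 1.69 + 0.94 + 1.00 + 2.53 + 1.37 + 1.54 = 9.07
α = (k/(k−1))·(1 − ΣVar(i)/σ²_total) = (6/5)·(1 − 9.07/28.61) = 0.820

Cronbach's α = 0.820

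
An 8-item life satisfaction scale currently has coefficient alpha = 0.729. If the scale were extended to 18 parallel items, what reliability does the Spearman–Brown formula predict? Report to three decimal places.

Length factor m = 18/8 = 2.2500
α' = m·α / (1 + (m−1)·α)
   = 18/8 × 0.729 / (1 + (18/8 − 1) × 0.729)
   = 1.6402 / 1.9112 = 0.858

predicted reliability = 0.858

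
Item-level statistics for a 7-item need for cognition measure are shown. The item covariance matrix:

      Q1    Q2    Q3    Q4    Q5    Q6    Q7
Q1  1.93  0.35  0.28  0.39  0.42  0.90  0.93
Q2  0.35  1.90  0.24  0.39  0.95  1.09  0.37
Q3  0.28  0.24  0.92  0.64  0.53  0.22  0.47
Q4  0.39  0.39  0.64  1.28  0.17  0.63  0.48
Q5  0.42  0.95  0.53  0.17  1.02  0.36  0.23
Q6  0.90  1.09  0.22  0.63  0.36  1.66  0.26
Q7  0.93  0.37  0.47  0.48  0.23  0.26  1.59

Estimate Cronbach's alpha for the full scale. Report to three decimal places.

Cronbach's alpha = 0.778

Σσᵢ² = 1.93 + 1.90 + 0.92 + 1.28 + 1.02 + 1.66 + 1.59 = 10.30
Sum of off-diagonal covariances = 10.30
total variance = 10.30 + 2 × 10.30 = 30.90
α = (k/(k−1))·(1 − Σσᵢ²/total variance) = (7/6)·(1 − 10.30/30.90) = 0.778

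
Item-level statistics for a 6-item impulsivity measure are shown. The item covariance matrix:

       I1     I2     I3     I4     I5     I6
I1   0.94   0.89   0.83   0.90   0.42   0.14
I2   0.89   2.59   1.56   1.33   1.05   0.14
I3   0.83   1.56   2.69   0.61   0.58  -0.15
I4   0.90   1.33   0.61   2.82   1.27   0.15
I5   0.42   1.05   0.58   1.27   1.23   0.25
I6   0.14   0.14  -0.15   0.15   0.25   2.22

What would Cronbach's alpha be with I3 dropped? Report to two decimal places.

Remaining items: I1, I2, I4, I5, I6 (k = 5).
Σσᵢ² = 0.94 + 2.59 + 2.82 + 1.23 + 2.22 = 9.80
σ²_total = 9.80 + 2 × 6.54 = 22.88
α (item deleted) = (5/4)·(1 − 9.80/22.88) = 0.71

α = 0.71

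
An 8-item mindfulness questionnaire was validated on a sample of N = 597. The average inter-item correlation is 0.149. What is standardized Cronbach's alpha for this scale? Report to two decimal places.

α = 0.58

Standardized α = k·r̄ / (1 + (k−1)·r̄) = 8 × 0.149 / (1 + 7 × 0.149)
  = 1.1920 / 2.0430 = 0.58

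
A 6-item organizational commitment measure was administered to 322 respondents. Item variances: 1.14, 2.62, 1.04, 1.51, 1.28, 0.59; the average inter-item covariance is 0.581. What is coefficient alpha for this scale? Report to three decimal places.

Σσᵢ² = 1.14 + 2.62 + 1.04 + 1.51 + 1.28 + 0.59 = 8.18
Sum of the 15 distinct covariances = 15 × 0.581 = 8.715
σ²_T = Σσᵢ² + 2·Σcov = 8.18 + 2 × 8.715 = 25.610
α = (6/5)·(1 − 8.18/25.610) = 0.817

coefficient alpha = 0.817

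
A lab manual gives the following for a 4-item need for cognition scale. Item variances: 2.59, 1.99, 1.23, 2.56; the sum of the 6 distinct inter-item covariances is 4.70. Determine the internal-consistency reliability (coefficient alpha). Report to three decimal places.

α = 0.705

Σσᵢ² = 2.59 + 1.99 + 1.23 + 2.56 = 8.37
Sum of distinct covariances = 4.70
σ²_T = Σσᵢ² + 2·Σcov = 8.37 + 2 × 4.70 = 17.77
α = (4/3)·(1 − 8.37/17.77) = 0.705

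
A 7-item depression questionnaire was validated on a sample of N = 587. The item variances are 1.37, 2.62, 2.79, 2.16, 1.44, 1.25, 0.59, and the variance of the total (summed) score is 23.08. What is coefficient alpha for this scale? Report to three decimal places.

Σσᵢ² = 1.37 + 2.62 + 2.79 + 2.16 + 1.44 + 1.25 + 0.59 = 12.22
α = (k/(k−1))·(1 − Σσᵢ²/σ²_T) = (7/6)·(1 − 12.22/23.08) = 0.549

α = 0.549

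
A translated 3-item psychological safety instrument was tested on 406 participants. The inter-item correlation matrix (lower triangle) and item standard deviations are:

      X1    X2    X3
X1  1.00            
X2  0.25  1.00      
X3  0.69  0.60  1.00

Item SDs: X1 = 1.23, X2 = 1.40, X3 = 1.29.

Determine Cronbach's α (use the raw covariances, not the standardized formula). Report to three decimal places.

α = 0.756

Σσ²ᵢ = 1.23² + 1.40² + 1.29² = 5.1370
Covariances σ_ij = r_ij · s_i · s_j:
  σ(X1,X2) = 0.25 × 1.23 × 1.40 = 0.4305
  σ(X1,X3) = 0.69 × 1.23 × 1.29 = 1.0948
  σ(X2,X3) = 0.60 × 1.40 × 1.29 = 1.0836
σ²_T = Σσ²ᵢ + 2·Σσ_ij = 5.1370 + 2 × 2.6089 = 10.3548
α = (3/2)·(1 − 5.1370/10.3548) = 0.756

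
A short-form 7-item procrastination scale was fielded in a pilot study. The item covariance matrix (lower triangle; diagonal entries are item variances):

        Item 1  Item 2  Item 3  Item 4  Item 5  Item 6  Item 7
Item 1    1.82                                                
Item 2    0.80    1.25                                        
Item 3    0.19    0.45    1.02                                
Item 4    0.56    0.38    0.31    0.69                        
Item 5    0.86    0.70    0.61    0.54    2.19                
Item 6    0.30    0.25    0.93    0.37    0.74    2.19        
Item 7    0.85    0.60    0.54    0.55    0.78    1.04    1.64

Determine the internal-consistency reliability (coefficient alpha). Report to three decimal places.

coefficient alpha = 0.812

ΣVar(i) = 1.82 + 1.25 + 1.02 + 0.69 + 2.19 + 2.19 + 1.64 = 10.80
Sum of off-diagonal covariances = 12.35
σ²_total = 10.80 + 2 × 12.35 = 35.50
α = (k/(k−1))·(1 − ΣVar(i)/σ²_total) = (7/6)·(1 − 10.80/35.50) = 0.812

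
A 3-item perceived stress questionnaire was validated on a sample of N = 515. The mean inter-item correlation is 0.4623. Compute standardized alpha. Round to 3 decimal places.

Standardized α = k·r̄ / (1 + (k−1)·r̄) = 3 × 0.4623 / (1 + 2 × 0.4623)
  = 1.3869 / 1.9246 = 0.721

α = 0.721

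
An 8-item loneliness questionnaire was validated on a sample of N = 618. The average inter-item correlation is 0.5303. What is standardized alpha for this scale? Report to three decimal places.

α = 0.900

Standardized α = k·r̄ / (1 + (k−1)·r̄) = 8 × 0.5303 / (1 + 7 × 0.5303)
  = 4.2424 / 4.7121 = 0.900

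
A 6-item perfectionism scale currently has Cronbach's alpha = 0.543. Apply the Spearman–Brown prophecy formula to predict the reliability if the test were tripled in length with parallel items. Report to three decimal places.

Length factor m = 3
α' = m·α / (1 + (m−1)·α)
   = 3 × 0.543 / (1 + (3 − 1) × 0.543)
   = 1.6290 / 2.0860 = 0.781

predicted reliability = 0.781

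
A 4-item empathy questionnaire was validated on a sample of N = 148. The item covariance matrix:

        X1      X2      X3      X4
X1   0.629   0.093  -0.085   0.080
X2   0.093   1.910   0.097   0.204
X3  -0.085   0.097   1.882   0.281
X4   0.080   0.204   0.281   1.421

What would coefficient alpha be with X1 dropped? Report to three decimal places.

Remaining items: X2, X3, X4 (k = 3).
Σσᵢ² = 1.910 + 1.882 + 1.421 = 5.213
total variance = 5.213 + 2 × 0.582 = 6.377
α (item deleted) = (3/2)·(1 − 5.213/6.377) = 0.274

coefficient alpha = 0.274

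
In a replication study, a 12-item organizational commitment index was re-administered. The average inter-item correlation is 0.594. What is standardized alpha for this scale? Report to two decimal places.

Standardized α = k·r̄ / (1 + (k−1)·r̄) = 12 × 0.594 / (1 + 11 × 0.594)
  = 7.1280 / 7.5340 = 0.95

standardized alpha = 0.95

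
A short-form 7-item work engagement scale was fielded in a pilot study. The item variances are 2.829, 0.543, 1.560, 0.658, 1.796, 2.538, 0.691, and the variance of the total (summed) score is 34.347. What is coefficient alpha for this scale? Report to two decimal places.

Σσᵢ² = 2.829 + 0.543 + 1.560 + 0.658 + 1.796 + 2.538 + 0.691 = 10.615
α = (k/(k−1))·(1 − Σσᵢ²/σ²_T) = (7/6)·(1 − 10.615/34.347) = 0.81

α = 0.81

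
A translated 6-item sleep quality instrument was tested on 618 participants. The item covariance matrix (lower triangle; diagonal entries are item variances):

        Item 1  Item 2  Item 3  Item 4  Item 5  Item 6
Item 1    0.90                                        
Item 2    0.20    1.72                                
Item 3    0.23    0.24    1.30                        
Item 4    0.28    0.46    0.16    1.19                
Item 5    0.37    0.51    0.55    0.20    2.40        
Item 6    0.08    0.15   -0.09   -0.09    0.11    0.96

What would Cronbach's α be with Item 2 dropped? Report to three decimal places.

Cronbach's α = 0.435

Remaining items: Item 1, Item 3, Item 4, Item 5, Item 6 (k = 5).
sum of item variances = 0.90 + 1.30 + 1.19 + 2.40 + 0.96 = 6.75
total variance = 6.75 + 2 × 1.80 = 10.35
α (item deleted) = (5/4)·(1 − 6.75/10.35) = 0.435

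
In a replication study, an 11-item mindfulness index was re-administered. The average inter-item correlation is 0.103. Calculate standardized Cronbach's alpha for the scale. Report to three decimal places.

Standardized α = k·r̄ / (1 + (k−1)·r̄) = 11 × 0.103 / (1 + 10 × 0.103)
  = 1.1330 / 2.0300 = 0.558

α = 0.558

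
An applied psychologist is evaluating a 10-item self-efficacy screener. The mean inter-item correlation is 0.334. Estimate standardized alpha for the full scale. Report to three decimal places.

Standardized α = k·r̄ / (1 + (k−1)·r̄) = 10 × 0.334 / (1 + 9 × 0.334)
  = 3.3400 / 4.0060 = 0.834

α = 0.834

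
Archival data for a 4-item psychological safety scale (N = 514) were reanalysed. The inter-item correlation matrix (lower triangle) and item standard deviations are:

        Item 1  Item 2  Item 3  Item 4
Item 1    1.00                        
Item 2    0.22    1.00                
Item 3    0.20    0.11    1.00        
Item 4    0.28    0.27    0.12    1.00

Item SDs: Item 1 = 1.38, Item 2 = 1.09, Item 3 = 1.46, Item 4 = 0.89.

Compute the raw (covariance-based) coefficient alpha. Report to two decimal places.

α = 0.48

Σσ²ᵢ = 1.38² + 1.09² + 1.46² + 0.89² = 6.0162
Covariances σ_ij = r_ij · s_i · s_j:
  σ(Item 1,Item 2) = 0.22 × 1.38 × 1.09 = 0.3309
  σ(Item 1,Item 3) = 0.20 × 1.38 × 1.46 = 0.4030
  σ(Item 1,Item 4) = 0.28 × 1.38 × 0.89 = 0.3439
  σ(Item 2,Item 3) = 0.11 × 1.09 × 1.46 = 0.1751
  σ(Item 2,Item 4) = 0.27 × 1.09 × 0.89 = 0.2619
  σ(Item 3,Item 4) = 0.12 × 1.46 × 0.89 = 0.1559
σ²_T = Σσ²ᵢ + 2·Σσ_ij = 6.0162 + 2 × 1.6707 = 9.3576
α = (4/3)·(1 − 6.0162/9.3576) = 0.48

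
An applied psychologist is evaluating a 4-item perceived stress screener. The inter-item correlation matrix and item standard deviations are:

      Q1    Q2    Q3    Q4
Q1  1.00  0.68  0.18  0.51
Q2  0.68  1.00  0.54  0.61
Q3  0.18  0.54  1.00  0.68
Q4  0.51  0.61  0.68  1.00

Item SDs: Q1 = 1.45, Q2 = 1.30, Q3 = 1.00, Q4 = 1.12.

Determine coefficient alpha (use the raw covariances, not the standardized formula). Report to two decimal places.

Σσ²ᵢ = 1.45² + 1.30² + 1.00² + 1.12² = 6.0469
Covariances σ_ij = r_ij · s_i · s_j:
  σ(Q1,Q2) = 0.68 × 1.45 × 1.30 = 1.2818
  σ(Q1,Q3) = 0.18 × 1.45 × 1.00 = 0.2610
  σ(Q1,Q4) = 0.51 × 1.45 × 1.12 = 0.8282
  σ(Q2,Q3) = 0.54 × 1.30 × 1.00 = 0.7020
  σ(Q2,Q4) = 0.61 × 1.30 × 1.12 = 0.8882
  σ(Q3,Q4) = 0.68 × 1.00 × 1.12 = 0.7616
σ²_T = Σσ²ᵢ + 2·Σσ_ij = 6.0469 + 2 × 4.7228 = 15.4925
α = (4/3)·(1 − 6.0469/15.4925) = 0.81

α = 0.81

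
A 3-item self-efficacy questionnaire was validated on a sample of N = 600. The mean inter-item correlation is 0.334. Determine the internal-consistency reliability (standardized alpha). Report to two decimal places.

Standardized α = k·r̄ / (1 + (k−1)·r̄) = 3 × 0.334 / (1 + 2 × 0.334)
  = 1.0020 / 1.6680 = 0.60

standardized alpha = 0.60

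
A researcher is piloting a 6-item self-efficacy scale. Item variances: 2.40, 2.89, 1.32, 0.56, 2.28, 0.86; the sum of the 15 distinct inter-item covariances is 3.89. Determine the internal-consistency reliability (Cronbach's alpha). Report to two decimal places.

sum of item variances = 2.40 + 2.89 + 1.32 + 0.56 + 2.28 + 0.86 = 10.31
Sum of distinct covariances = 3.89
Var(T) = sum of item variances + 2·Σcov = 10.31 + 2 × 3.89 = 18.09
α = (6/5)·(1 − 10.31/18.09) = 0.52

α = 0.52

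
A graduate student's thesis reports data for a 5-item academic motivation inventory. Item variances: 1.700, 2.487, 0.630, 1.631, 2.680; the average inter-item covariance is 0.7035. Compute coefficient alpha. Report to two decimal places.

coefficient alpha = 0.76

sum of item variances = 1.700 + 2.487 + 0.630 + 1.631 + 2.680 = 9.128
Sum of the 10 distinct covariances = 10 × 0.7035 = 7.0350
total variance = sum of item variances + 2·Σcov = 9.128 + 2 × 7.0350 = 23.1980
α = (5/4)·(1 − 9.128/23.1980) = 0.76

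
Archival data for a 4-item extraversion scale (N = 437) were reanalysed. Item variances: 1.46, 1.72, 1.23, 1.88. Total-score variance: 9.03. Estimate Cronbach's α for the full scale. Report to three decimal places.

α = 0.405

Σσᵢ² = 1.46 + 1.72 + 1.23 + 1.88 = 6.29
α = (k/(k−1))·(1 − Σσᵢ²/σ²_T) = (4/3)·(1 − 6.29/9.03) = 0.405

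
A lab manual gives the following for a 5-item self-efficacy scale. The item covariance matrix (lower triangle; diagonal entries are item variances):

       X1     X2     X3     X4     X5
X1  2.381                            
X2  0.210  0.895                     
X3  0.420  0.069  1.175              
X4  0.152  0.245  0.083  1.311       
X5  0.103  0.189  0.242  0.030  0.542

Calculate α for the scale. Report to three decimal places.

α = 0.445

Σσ²ᵢ = 2.381 + 0.895 + 1.175 + 1.311 + 0.542 = 6.304
Sum of the distinct covariances = 1.743
σ²_total = 6.304 + 2 × 1.743 = 9.790
α = (k/(k−1))·(1 − Σσ²ᵢ/σ²_total) = (5/4)·(1 − 6.304/9.790) = 0.445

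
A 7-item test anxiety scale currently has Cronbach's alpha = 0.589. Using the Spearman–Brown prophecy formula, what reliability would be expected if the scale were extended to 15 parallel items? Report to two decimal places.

Length factor m = 15/7 = 2.1429
α' = m·α / (1 + (m−1)·α)
   = 15/7 × 0.589 / (1 + (15/7 − 1) × 0.589)
   = 1.2621 / 1.6731 = 0.75

predicted reliability = 0.75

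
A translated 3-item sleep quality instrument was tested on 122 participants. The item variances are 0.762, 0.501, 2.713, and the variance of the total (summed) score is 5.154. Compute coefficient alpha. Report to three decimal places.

α = 0.343

sum of item variances = 0.762 + 0.501 + 2.713 = 3.976
α = (k/(k−1))·(1 − sum of item variances/Var(T)) = (3/2)·(1 − 3.976/5.154) = 0.343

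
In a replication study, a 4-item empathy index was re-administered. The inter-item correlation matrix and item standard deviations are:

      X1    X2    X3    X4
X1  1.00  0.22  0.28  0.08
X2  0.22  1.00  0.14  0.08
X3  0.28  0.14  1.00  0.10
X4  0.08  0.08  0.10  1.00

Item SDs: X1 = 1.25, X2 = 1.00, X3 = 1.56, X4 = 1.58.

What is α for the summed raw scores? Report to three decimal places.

Σσ²ᵢ = 1.25² + 1.00² + 1.56² + 1.58² = 7.4925
Covariances σ_ij = r_ij · s_i · s_j:
  σ(X1,X2) = 0.22 × 1.25 × 1.00 = 0.2750
  σ(X1,X3) = 0.28 × 1.25 × 1.56 = 0.5460
  σ(X1,X4) = 0.08 × 1.25 × 1.58 = 0.1580
  σ(X2,X3) = 0.14 × 1.00 × 1.56 = 0.2184
  σ(X2,X4) = 0.08 × 1.00 × 1.58 = 0.1264
  σ(X3,X4) = 0.10 × 1.56 × 1.58 = 0.2465
σ²_T = Σσ²ᵢ + 2·Σσ_ij = 7.4925 + 2 × 1.5703 = 10.6331
α = (4/3)·(1 − 7.4925/10.6331) = 0.394

α = 0.394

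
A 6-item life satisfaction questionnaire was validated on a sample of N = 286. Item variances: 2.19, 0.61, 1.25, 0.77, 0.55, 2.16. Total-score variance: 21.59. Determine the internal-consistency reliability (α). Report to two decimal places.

ΣVar(i) = 2.19 + 0.61 + 1.25 + 0.77 + 0.55 + 2.16 = 7.53
α = (k/(k−1))·(1 − ΣVar(i)/σ²_T) = (6/5)·(1 − 7.53/21.59) = 0.78

α = 0.78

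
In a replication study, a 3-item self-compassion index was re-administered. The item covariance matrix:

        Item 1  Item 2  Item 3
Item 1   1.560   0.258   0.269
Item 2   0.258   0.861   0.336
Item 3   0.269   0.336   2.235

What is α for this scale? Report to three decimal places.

α = 0.406

Σσ²ᵢ = 1.560 + 0.861 + 2.235 = 4.656
Sum of the distinct covariances = 0.863
σ²_T = 4.656 + 2 × 0.863 = 6.382
α = (k/(k−1))·(1 − Σσ²ᵢ/σ²_T) = (3/2)·(1 − 4.656/6.382) = 0.406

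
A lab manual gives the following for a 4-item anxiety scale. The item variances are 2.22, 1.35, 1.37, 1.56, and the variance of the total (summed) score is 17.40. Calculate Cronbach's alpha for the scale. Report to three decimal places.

Cronbach's alpha = 0.835

Σσᵢ² = 2.22 + 1.35 + 1.37 + 1.56 = 6.50
α = (k/(k−1))·(1 − Σσᵢ²/σ²_total) = (4/3)·(1 − 6.50/17.40) = 0.835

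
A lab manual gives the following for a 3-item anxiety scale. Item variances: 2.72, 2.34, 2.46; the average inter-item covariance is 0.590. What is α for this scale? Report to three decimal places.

α = 0.480

sum of item variances = 2.72 + 2.34 + 2.46 = 7.52
Sum of the 3 distinct covariances = 3 × 0.590 = 1.770
σ²_total = sum of item variances + 2·Σcov = 7.52 + 2 × 1.770 = 11.060
α = (3/2)·(1 − 7.52/11.060) = 0.480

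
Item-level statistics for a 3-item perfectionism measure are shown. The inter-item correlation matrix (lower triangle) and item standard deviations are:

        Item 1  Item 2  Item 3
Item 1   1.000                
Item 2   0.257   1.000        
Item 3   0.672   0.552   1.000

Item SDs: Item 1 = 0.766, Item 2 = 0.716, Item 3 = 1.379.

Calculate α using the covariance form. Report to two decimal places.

α = 0.72

Σσ²ᵢ = 0.766² + 0.716² + 1.379² = 3.0011
Covariances σ_ij = r_ij · s_i · s_j:
  σ(Item 1,Item 2) = 0.257 × 0.766 × 0.716 = 0.1410
  σ(Item 1,Item 3) = 0.672 × 0.766 × 1.379 = 0.7098
  σ(Item 2,Item 3) = 0.552 × 0.716 × 1.379 = 0.5450
σ²_T = Σσ²ᵢ + 2·Σσ_ij = 3.0011 + 2 × 1.3958 = 5.7927
α = (3/2)·(1 − 3.0011/5.7927) = 0.72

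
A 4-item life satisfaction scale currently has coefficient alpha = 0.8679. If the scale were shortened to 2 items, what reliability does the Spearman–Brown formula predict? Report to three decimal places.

Length factor m = 2/4 = 0.5000
α' = m·α / (1 − (1−m)·α)
   = 2/4 × 0.8679 / (1 − (1 − 2/4) × 0.8679)
   = 0.4340 / 0.5660 = 0.767

predicted reliability = 0.767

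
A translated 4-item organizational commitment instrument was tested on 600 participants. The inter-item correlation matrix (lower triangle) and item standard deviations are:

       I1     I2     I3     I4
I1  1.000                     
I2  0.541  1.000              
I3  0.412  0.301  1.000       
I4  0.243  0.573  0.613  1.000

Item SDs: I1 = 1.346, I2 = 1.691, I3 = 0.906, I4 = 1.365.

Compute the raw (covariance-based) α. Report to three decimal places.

α = 0.750

Σσ²ᵢ = 1.346² + 1.691² + 0.906² + 1.365² = 7.3553
Covariances σ_ij = r_ij · s_i · s_j:
  σ(I1,I2) = 0.541 × 1.346 × 1.691 = 1.2314
  σ(I1,I3) = 0.412 × 1.346 × 0.906 = 0.5024
  σ(I1,I4) = 0.243 × 1.346 × 1.365 = 0.4465
  σ(I2,I3) = 0.301 × 1.691 × 0.906 = 0.4611
  σ(I2,I4) = 0.573 × 1.691 × 1.365 = 1.3226
  σ(I3,I4) = 0.613 × 0.906 × 1.365 = 0.7581
σ²_T = Σσ²ᵢ + 2·Σσ_ij = 7.3553 + 2 × 4.7221 = 16.7995
α = (4/3)·(1 − 7.3553/16.7995) = 0.750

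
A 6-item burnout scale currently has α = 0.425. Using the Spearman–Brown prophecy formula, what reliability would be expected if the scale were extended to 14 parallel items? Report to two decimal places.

Length factor m = 14/6 = 2.3333
α' = m·α / (1 + (m−1)·α)
   = 14/6 × 0.425 / (1 + (14/6 − 1) × 0.425)
   = 0.9917 / 1.5667 = 0.63

predicted reliability = 0.63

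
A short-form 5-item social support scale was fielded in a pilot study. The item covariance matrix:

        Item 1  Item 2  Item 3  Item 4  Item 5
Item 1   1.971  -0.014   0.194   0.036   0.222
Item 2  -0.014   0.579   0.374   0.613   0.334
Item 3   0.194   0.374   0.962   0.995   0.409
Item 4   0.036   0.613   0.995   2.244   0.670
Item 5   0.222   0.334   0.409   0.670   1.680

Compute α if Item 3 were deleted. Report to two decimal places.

Remaining items: Item 1, Item 2, Item 4, Item 5 (k = 4).
ΣVar(i) = 1.971 + 0.579 + 2.244 + 1.680 = 6.474
σ²_T = 6.474 + 2 × 1.861 = 10.196
α (item deleted) = (4/3)·(1 − 6.474/10.196) = 0.49

α = 0.49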